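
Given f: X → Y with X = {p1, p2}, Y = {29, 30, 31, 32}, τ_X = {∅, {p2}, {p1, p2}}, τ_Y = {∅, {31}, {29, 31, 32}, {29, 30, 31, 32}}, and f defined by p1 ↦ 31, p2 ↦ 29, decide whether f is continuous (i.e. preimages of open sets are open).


f is NOT continuous.

Compute f^{-1}(U) for each U ∈ τ_Y:
  U = ∅: f^{-1}(U) = ∅ ∈ τ_X ✓.
  U = {31}: f^{-1}(U) = {p1} ∉ τ_X ✗.
  U = {29, 31, 32}: f^{-1}(U) = {p1, p2} ∈ τ_X ✓.
  U = {29, 30, 31, 32}: f^{-1}(U) = {p1, p2} ∈ τ_X ✓.
Found U = {31} with f^{-1}(U) = {p1} not in τ_X. Therefore f is NOT continuous.


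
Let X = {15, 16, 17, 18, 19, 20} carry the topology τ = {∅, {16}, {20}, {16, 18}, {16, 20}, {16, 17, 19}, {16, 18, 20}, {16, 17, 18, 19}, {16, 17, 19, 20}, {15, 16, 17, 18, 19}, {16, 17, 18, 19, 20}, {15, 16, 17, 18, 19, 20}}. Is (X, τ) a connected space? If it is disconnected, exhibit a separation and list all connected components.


(X, τ) is disconnected; components = [{20}, {15, 16, 17, 18, 19}].

Find clopen sets (U ∈ τ with X ∖ U ∈ τ):
  U = ∅, X ∖ U = {15, 16, 17, 18, 19, 20} — both open, so U is clopen.
  U = {20}, X ∖ U = {15, 16, 17, 18, 19} — both open, so U is clopen.
  U = {15, 16, 17, 18, 19}, X ∖ U = {20} — both open, so U is clopen.
  U = {15, 16, 17, 18, 19, 20}, X ∖ U = ∅ — both open, so U is clopen.
Nontrivial clopen(s) exist: e.g. {20}. So (X, τ) is disconnected.
Compute connected components by grouping points that agree on all clopens:
  component: {20}
  component: {15, 16, 17, 18, 19}


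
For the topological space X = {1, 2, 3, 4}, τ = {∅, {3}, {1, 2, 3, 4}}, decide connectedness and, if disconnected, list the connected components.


(X, τ) is connected.

Find clopen sets (U ∈ τ with X ∖ U ∈ τ):
  U = ∅, X ∖ U = {1, 2, 3, 4} — both open, so U is clopen.
  U = {1, 2, 3, 4}, X ∖ U = ∅ — both open, so U is clopen.
Only trivial clopens (∅ and X) exist, so (X, τ) is connected.
Compute connected components by grouping points that agree on all clopens:
  component: {1, 2, 3, 4}


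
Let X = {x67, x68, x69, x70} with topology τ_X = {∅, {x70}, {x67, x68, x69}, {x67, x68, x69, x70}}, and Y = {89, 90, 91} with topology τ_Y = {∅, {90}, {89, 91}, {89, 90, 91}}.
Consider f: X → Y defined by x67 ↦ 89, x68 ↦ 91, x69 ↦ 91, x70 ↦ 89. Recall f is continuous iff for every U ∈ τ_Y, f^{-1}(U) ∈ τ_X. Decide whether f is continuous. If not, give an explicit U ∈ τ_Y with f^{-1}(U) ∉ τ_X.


f IS continuous.

Compute f^{-1}(U) for each U ∈ τ_Y:
  U = ∅: f^{-1}(U) = ∅ ∈ τ_X ✓.
  U = {90}: f^{-1}(U) = ∅ ∈ τ_X ✓.
  U = {89, 91}: f^{-1}(U) = {x67, x68, x69, x70} ∈ τ_X ✓.
  U = {89, 90, 91}: f^{-1}(U) = {x67, x68, x69, x70} ∈ τ_X ✓.
Every preimage lies in τ_X, so f IS continuous.


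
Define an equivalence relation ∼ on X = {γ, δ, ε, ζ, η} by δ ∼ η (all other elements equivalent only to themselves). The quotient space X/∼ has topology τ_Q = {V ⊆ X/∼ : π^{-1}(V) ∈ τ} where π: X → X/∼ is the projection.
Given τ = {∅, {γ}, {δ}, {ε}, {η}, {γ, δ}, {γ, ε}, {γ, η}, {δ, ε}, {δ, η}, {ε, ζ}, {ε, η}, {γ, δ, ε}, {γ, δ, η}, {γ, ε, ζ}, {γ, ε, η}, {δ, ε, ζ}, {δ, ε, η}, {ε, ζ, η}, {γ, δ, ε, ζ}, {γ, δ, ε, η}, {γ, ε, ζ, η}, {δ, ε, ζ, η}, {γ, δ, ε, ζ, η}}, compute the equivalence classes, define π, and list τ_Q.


X/∼ = {[γ], [δ=η], [ε], [ζ]}; |τ_Q| = 12.

Equivalence classes: [γ], [δ=η], [ε], [ζ].
Quotient map π: X → X/∼ sends γ ↦ [γ], δ ↦ [δ=η], ε ↦ [ε], ζ ↦ [ζ], η ↦ [δ=η].
For each subset V ⊆ X/∼, compute π^{-1}(V) ⊆ X and check whether π^{-1}(V) ∈ τ. V is open in τ_Q iff π^{-1}(V) ∈ τ.
  V = {}: π^{-1}(V) = ∅ ∈ τ ✓.
  V = {[γ]}: π^{-1}(V) = {γ} ∈ τ ✓.
  V = {[δ=η]}: π^{-1}(V) = {δ, η} ∈ τ ✓.
  V = {[γ], [δ=η]}: π^{-1}(V) = {γ, δ, η} ∈ τ ✓.
  V = {[ε]}: π^{-1}(V) = {ε} ∈ τ ✓.
  V = {[γ], [ε]}: π^{-1}(V) = {γ, ε} ∈ τ ✓.
  V = {[δ=η], [ε]}: π^{-1}(V) = {δ, ε, η} ∈ τ ✓.
  V = {[γ], [δ=η], [ε]}: π^{-1}(V) = {γ, δ, ε, η} ∈ τ ✓.
  V = {[ζ]}: π^{-1}(V) = {ζ} ∉ τ ✗.
  V = {[γ], [ζ]}: π^{-1}(V) = {γ, ζ} ∉ τ ✗.
  V = {[δ=η], [ζ]}: π^{-1}(V) = {δ, ζ, η} ∉ τ ✗.
  V = {[γ], [δ=η], [ζ]}: π^{-1}(V) = {γ, δ, ζ, η} ∉ τ ✗.
  V = {[ε], [ζ]}: π^{-1}(V) = {ε, ζ} ∈ τ ✓.
  V = {[γ], [ε], [ζ]}: π^{-1}(V) = {γ, ε, ζ} ∈ τ ✓.
  V = {[δ=η], [ε], [ζ]}: π^{-1}(V) = {δ, ε, ζ, η} ∈ τ ✓.
  V = {[γ], [δ=η], [ε], [ζ]}: π^{-1}(V) = {γ, δ, ε, ζ, η} ∈ τ ✓.
Open sets in the quotient: τ_Q = {{}, {[γ]}, {[δ=η]}, {[γ], [δ=η]}, {[ε]}, {[γ], [ε]}, {[δ=η], [ε]}, {[γ], [δ=η], [ε]}, {[ε], [ζ]}, {[γ], [ε], [ζ]}, {[δ=η], [ε], [ζ]}, {[γ], [δ=η], [ε], [ζ]}} (12 elements).


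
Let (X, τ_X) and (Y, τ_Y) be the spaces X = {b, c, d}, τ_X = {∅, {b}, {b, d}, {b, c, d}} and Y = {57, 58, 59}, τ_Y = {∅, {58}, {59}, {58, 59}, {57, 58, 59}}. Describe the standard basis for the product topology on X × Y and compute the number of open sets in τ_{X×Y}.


Basis B = {∅ × ∅, {b} × {58}, {b} × {59}, {b} × {58, 59}, {b, d} × {58}, {b, d} × {59}, {b} × {57, 58, 59}, {b, c, d} × {58}, {b, c, d} × {59}, {b, d} × {58, 59}, {b, d} × {57, 58, 59}, {b, c, d} × {58, 59}, {b, c, d} × {57, 58, 59}}; |τ_{X×Y}| = 30.

Enumerate products U × V with U ∈ τ_X, V ∈ τ_Y (deduplicated):
  ∅ × ∅ = {} (∅)
  {b} × {58} = {(b,58)}
  {b} × {59} = {(b,59)}
  {b} × {58, 59} = {(b,58), (b,59)}
  {b, d} × {58} = {(b,58), (d,58)}
  {b, d} × {59} = {(b,59), (d,59)}
  {b} × {57, 58, 59} = {(b,57), (b,58), (b,59)}
  {b, c, d} × {58} = {(b,58), (c,58), (d,58)}
  {b, c, d} × {59} = {(b,59), (c,59), (d,59)}
  {b, d} × {58, 59} = {(b,58), (b,59), (d,58), (d,59)}
  {b, d} × {57, 58, 59} = {(b,57), (b,58), (b,59), (d,57), (d,58), (d,59)}
  {b, c, d} × {58, 59} = {(b,58), (b,59), (c,58), (c,59), (d,58), (d,59)}
  {b, c, d} × {57, 58, 59} = {(b,57), (b,58), (b,59), (c,57), (c,58), (c,59), (d,57), (d,58), (d,59)}
These 13 distinct sets form the basis B.
Close under arbitrary unions to get τ_{X×Y}; counting gives |τ_{X×Y}| = 30.


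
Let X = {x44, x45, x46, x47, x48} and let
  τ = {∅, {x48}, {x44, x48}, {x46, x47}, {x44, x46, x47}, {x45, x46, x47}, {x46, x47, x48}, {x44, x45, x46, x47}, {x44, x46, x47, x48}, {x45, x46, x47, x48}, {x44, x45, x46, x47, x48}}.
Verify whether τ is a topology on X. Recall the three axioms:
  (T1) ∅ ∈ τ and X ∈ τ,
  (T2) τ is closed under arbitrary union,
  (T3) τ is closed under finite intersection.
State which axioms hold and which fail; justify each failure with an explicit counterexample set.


τ is NOT a topology on X.

Axiom (T1): ∅ ∈ τ? Yes; X ∈ τ? Yes.
Axiom (T2/T3): check pairwise unions and intersections of members of τ.
Counterexample for (T3): {x44, x48} ∩ {x44, x46, x47} = {x44} ∉ τ. Therefore τ is NOT a topology.


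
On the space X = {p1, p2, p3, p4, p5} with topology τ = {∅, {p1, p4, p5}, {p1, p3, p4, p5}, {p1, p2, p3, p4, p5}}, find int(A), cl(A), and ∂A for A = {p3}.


int(A) = ∅, cl(A) = {p2, p3}, ∂A = {p2, p3}.

Closed sets in (X, τ) are complements of opens:
  closed(X, τ) = {∅, {p2}, {p2, p3}, {p1, p2, p3, p4, p5}}.
int(A) = ⋃ {U ∈ τ : U ⊆ A}. Opens contained in A: ∅.
Taking the union of these: int(A) = ∅.
cl(A) = ⋂ {C closed : A ⊆ C}. Closed sets containing A: {p2, p3}, {p1, p2, p3, p4, p5}.
Intersecting these: cl(A) = {p2, p3}.
∂A = cl(A) ∖ int(A) = {p2, p3} ∖ ∅ = {p2, p3}.


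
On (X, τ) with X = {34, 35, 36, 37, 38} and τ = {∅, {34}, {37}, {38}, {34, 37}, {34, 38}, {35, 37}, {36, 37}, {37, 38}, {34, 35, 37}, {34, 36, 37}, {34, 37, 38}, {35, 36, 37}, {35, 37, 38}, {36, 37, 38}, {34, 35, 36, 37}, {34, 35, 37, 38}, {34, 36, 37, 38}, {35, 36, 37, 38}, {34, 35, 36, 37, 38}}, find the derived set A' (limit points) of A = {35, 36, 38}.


A' = ∅

For each x ∈ X, list the open sets U ∈ τ with x ∈ U, then check whether U ∩ (A ∖ {x}) ≠ ∅ for every such U.
  x = 34: open {34} ∋ x has {34} ∩ (A ∖ {34}) = ∅, so x is NOT a limit point.
  x = 35: open {35, 37} ∋ x has {35, 37} ∩ (A ∖ {35}) = ∅, so x is NOT a limit point.
  x = 36: open {36, 37} ∋ x has {36, 37} ∩ (A ∖ {36}) = ∅, so x is NOT a limit point.
  x = 37: open {37} ∋ x has {37} ∩ (A ∖ {37}) = ∅, so x is NOT a limit point.
  x = 38: open {38} ∋ x has {38} ∩ (A ∖ {38}) = ∅, so x is NOT a limit point.
Collecting: A' = ∅.


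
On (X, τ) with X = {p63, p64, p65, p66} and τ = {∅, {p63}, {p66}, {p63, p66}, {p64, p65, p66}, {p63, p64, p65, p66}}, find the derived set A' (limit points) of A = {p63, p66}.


A' = {p64, p65}

For each x ∈ X, list the open sets U ∈ τ with x ∈ U, then check whether U ∩ (A ∖ {x}) ≠ ∅ for every such U.
  x = p63: open {p63} ∋ x has {p63} ∩ (A ∖ {p63}) = ∅, so x is NOT a limit point.
  x = p64: opens ∋ x are {p64, p65, p66}, {p63, p64, p65, p66}; each meets A ∖ {p64}, so x IS a limit point.
  x = p65: opens ∋ x are {p64, p65, p66}, {p63, p64, p65, p66}; each meets A ∖ {p65}, so x IS a limit point.
  x = p66: open {p66} ∋ x has {p66} ∩ (A ∖ {p66}) = ∅, so x is NOT a limit point.
Collecting: A' = {p64, p65}.


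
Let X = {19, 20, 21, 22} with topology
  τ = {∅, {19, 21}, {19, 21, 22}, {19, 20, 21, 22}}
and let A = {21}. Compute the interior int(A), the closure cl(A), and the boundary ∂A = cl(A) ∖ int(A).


int(A) = ∅, cl(A) = {19, 20, 21, 22}, ∂A = {19, 20, 21, 22}.

Closed sets in (X, τ) are complements of opens:
  closed(X, τ) = {∅, {20}, {20, 22}, {19, 20, 21, 22}}.
int(A) = ⋃ {U ∈ τ : U ⊆ A}. Opens contained in A: ∅.
Taking the union of these: int(A) = ∅.
cl(A) = ⋂ {C closed : A ⊆ C}. Closed sets containing A: {19, 20, 21, 22}.
Intersecting these: cl(A) = {19, 20, 21, 22}.
∂A = cl(A) ∖ int(A) = {19, 20, 21, 22} ∖ ∅ = {19, 20, 21, 22}.


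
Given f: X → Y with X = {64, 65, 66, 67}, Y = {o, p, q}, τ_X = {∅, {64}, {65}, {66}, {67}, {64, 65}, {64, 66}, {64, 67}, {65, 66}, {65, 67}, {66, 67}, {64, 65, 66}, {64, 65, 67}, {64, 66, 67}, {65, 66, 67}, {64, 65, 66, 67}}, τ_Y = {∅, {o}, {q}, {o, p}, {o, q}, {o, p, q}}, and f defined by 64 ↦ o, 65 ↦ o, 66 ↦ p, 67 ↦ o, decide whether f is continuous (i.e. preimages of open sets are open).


f IS continuous.

Compute f^{-1}(U) for each U ∈ τ_Y:
  U = ∅: f^{-1}(U) = ∅ ∈ τ_X ✓.
  U = {o}: f^{-1}(U) = {64, 65, 67} ∈ τ_X ✓.
  U = {q}: f^{-1}(U) = ∅ ∈ τ_X ✓.
  U = {o, p}: f^{-1}(U) = {64, 65, 66, 67} ∈ τ_X ✓.
  U = {o, q}: f^{-1}(U) = {64, 65, 67} ∈ τ_X ✓.
  U = {o, p, q}: f^{-1}(U) = {64, 65, 66, 67} ∈ τ_X ✓.
Every preimage lies in τ_X, so f IS continuous.


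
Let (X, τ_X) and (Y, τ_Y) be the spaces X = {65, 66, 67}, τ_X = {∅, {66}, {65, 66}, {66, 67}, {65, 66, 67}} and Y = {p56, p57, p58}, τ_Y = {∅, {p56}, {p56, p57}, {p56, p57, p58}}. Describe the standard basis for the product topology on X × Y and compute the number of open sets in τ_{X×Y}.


Basis B = {∅ × ∅, {66} × {p56}, {65, 66} × {p56}, {66} × {p56, p57}, {66, 67} × {p56}, {65, 66, 67} × {p56}, {66} × {p56, p57, p58}, {65, 66} × {p56, p57}, {66, 67} × {p56, p57}, {65, 66} × {p56, p57, p58}, {65, 66, 67} × {p56, p57}, {66, 67} × {p56, p57, p58}, {65, 66, 67} × {p56, p57, p58}}; |τ_{X×Y}| = 30.

Enumerate products U × V with U ∈ τ_X, V ∈ τ_Y (deduplicated):
  ∅ × ∅ = {} (∅)
  {66} × {p56} = {(66,p56)}
  {65, 66} × {p56} = {(65,p56), (66,p56)}
  {66} × {p56, p57} = {(66,p56), (66,p57)}
  {66, 67} × {p56} = {(66,p56), (67,p56)}
  {65, 66, 67} × {p56} = {(65,p56), (66,p56), (67,p56)}
  {66} × {p56, p57, p58} = {(66,p56), (66,p57), (66,p58)}
  {65, 66} × {p56, p57} = {(65,p56), (65,p57), (66,p56), (66,p57)}
  {66, 67} × {p56, p57} = {(66,p56), (66,p57), (67,p56), (67,p57)}
  {65, 66} × {p56, p57, p58} = {(65,p56), (65,p57), (65,p58), (66,p56), (66,p57), (66,p58)}
  {65, 66, 67} × {p56, p57} = {(65,p56), (65,p57), (66,p56), (66,p57), (67,p56), (67,p57)}
  {66, 67} × {p56, p57, p58} = {(66,p56), (66,p57), (66,p58), (67,p56), (67,p57), (67,p58)}
  {65, 66, 67} × {p56, p57, p58} = {(65,p56), (65,p57), (65,p58), (66,p56), (66,p57), (66,p58), (67,p56), (67,p57), (67,p58)}
These 13 distinct sets form the basis B.
Close under arbitrary unions to get τ_{X×Y}; counting gives |τ_{X×Y}| = 30.


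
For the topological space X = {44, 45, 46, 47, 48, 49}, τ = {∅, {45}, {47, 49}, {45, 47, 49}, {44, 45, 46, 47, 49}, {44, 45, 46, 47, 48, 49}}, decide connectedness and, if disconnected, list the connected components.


(X, τ) is connected.

Find clopen sets (U ∈ τ with X ∖ U ∈ τ):
  U = ∅, X ∖ U = {44, 45, 46, 47, 48, 49} — both open, so U is clopen.
  U = {44, 45, 46, 47, 48, 49}, X ∖ U = ∅ — both open, so U is clopen.
Only trivial clopens (∅ and X) exist, so (X, τ) is connected.
Compute connected components by grouping points that agree on all clopens:
  component: {44, 45, 46, 47, 48, 49}


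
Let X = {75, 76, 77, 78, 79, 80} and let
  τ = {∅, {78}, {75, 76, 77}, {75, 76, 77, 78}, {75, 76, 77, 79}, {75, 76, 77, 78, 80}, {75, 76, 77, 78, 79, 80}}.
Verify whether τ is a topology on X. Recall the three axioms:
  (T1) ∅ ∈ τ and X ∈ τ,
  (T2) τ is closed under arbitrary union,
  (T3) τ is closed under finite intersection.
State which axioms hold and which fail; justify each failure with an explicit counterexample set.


τ is NOT a topology on X.

Axiom (T1): ∅ ∈ τ? Yes; X ∈ τ? Yes.
Axiom (T2/T3): check pairwise unions and intersections of members of τ.
Counterexample for (T2): {78} ∪ {75, 76, 77, 79} = {75, 76, 77, 78, 79} ∉ τ. Therefore τ is NOT a topology.


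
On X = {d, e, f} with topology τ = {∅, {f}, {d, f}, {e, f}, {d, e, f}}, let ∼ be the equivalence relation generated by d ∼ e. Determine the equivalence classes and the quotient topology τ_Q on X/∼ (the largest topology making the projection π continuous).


X/∼ = {[d=e], [f]}; |τ_Q| = 3.

Equivalence classes: [d=e], [f].
Quotient map π: X → X/∼ sends d ↦ [d=e], e ↦ [d=e], f ↦ [f].
For each subset V ⊆ X/∼, compute π^{-1}(V) ⊆ X and check whether π^{-1}(V) ∈ τ. V is open in τ_Q iff π^{-1}(V) ∈ τ.
  V = {}: π^{-1}(V) = ∅ ∈ τ ✓.
  V = {[d=e]}: π^{-1}(V) = {d, e} ∉ τ ✗.
  V = {[f]}: π^{-1}(V) = {f} ∈ τ ✓.
  V = {[d=e], [f]}: π^{-1}(V) = {d, e, f} ∈ τ ✓.
Open sets in the quotient: τ_Q = {{}, {[f]}, {[d=e], [f]}} (3 elements).


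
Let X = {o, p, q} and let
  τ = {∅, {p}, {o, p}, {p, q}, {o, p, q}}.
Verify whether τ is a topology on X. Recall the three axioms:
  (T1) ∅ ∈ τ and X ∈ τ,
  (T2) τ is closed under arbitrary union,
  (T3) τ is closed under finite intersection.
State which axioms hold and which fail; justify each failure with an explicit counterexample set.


τ IS a topology on X.

Axiom (T1): ∅ ∈ τ? Yes; X ∈ τ? Yes.
Axiom (T2/T3): check pairwise unions and intersections of members of τ.
All pairwise intersections and unions checked — each lies in τ. Therefore τ satisfies (T1), (T2), (T3): it IS a topology on X.


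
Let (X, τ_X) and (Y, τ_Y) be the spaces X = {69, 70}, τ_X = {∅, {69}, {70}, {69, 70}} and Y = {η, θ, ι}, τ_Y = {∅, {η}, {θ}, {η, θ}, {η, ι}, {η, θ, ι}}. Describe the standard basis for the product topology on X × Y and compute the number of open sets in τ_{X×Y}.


Basis B = {∅ × ∅, {69} × {η}, {69} × {θ}, {70} × {η}, {70} × {θ}, {69} × {η, θ}, {69} × {η, ι}, {69, 70} × {η}, {69, 70} × {θ}, {70} × {η, θ}, {70} × {η, ι}, {69} × {η, θ, ι}, {70} × {η, θ, ι}, {69, 70} × {η, θ}, {69, 70} × {η, ι}, {69, 70} × {η, θ, ι}}; |τ_{X×Y}| = 36.

Enumerate products U × V with U ∈ τ_X, V ∈ τ_Y (deduplicated):
  ∅ × ∅ = {} (∅)
  {69} × {η} = {(69,η)}
  {69} × {θ} = {(69,θ)}
  {70} × {η} = {(70,η)}
  {70} × {θ} = {(70,θ)}
  {69} × {η, θ} = {(69,η), (69,θ)}
  {69} × {η, ι} = {(69,η), (69,ι)}
  {69, 70} × {η} = {(69,η), (70,η)}
  {69, 70} × {θ} = {(69,θ), (70,θ)}
  {70} × {η, θ} = {(70,η), (70,θ)}
  {70} × {η, ι} = {(70,η), (70,ι)}
  {69} × {η, θ, ι} = {(69,η), (69,θ), (69,ι)}
  {70} × {η, θ, ι} = {(70,η), (70,θ), (70,ι)}
  {69, 70} × {η, θ} = {(69,η), (69,θ), (70,η), (70,θ)}
  {69, 70} × {η, ι} = {(69,η), (69,ι), (70,η), (70,ι)}
  {69, 70} × {η, θ, ι} = {(69,η), (69,θ), (69,ι), (70,η), (70,θ), (70,ι)}
These 16 distinct sets form the basis B.
Close under arbitrary unions to get τ_{X×Y}; counting gives |τ_{X×Y}| = 36.


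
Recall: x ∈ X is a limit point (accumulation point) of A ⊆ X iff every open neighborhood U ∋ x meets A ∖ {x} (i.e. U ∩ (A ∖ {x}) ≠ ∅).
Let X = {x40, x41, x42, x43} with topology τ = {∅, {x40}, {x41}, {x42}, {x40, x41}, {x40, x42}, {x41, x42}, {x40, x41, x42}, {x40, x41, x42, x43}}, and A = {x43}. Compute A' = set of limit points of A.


A' = ∅

For each x ∈ X, list the open sets U ∈ τ with x ∈ U, then check whether U ∩ (A ∖ {x}) ≠ ∅ for every such U.
  x = x40: open {x40} ∋ x has {x40} ∩ (A ∖ {x40}) = ∅, so x is NOT a limit point.
  x = x41: open {x41} ∋ x has {x41} ∩ (A ∖ {x41}) = ∅, so x is NOT a limit point.
  x = x42: open {x42} ∋ x has {x42} ∩ (A ∖ {x42}) = ∅, so x is NOT a limit point.
  x = x43: open {x40, x41, x42, x43} ∋ x has {x40, x41, x42, x43} ∩ (A ∖ {x43}) = ∅, so x is NOT a limit point.
Collecting: A' = ∅.


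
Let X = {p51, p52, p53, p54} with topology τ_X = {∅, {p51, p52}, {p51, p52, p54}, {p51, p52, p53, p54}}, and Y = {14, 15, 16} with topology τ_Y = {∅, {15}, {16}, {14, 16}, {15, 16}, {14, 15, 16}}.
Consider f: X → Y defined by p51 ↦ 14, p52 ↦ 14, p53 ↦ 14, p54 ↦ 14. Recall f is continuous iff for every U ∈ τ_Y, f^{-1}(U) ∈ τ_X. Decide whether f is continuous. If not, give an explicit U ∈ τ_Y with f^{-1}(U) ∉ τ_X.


f IS continuous.

Compute f^{-1}(U) for each U ∈ τ_Y:
  U = ∅: f^{-1}(U) = ∅ ∈ τ_X ✓.
  U = {15}: f^{-1}(U) = ∅ ∈ τ_X ✓.
  U = {16}: f^{-1}(U) = ∅ ∈ τ_X ✓.
  U = {14, 16}: f^{-1}(U) = {p51, p52, p53, p54} ∈ τ_X ✓.
  U = {15, 16}: f^{-1}(U) = ∅ ∈ τ_X ✓.
  U = {14, 15, 16}: f^{-1}(U) = {p51, p52, p53, p54} ∈ τ_X ✓.
Every preimage lies in τ_X, so f IS continuous.


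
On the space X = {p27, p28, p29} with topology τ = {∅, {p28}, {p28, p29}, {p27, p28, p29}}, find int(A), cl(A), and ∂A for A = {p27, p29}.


int(A) = ∅, cl(A) = {p27, p29}, ∂A = {p27, p29}.

Closed sets in (X, τ) are complements of opens:
  closed(X, τ) = {∅, {p27}, {p27, p29}, {p27, p28, p29}}.
int(A) = ⋃ {U ∈ τ : U ⊆ A}. Opens contained in A: ∅.
Taking the union of these: int(A) = ∅.
cl(A) = ⋂ {C closed : A ⊆ C}. Closed sets containing A: {p27, p29}, {p27, p28, p29}.
Intersecting these: cl(A) = {p27, p29}.
∂A = cl(A) ∖ int(A) = {p27, p29} ∖ ∅ = {p27, p29}.


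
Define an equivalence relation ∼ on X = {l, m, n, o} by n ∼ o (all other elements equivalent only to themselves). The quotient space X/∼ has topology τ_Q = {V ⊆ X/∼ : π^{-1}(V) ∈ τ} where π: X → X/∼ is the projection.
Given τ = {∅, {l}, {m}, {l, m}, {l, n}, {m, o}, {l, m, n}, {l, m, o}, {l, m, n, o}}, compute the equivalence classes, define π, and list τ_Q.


X/∼ = {[l], [m], [n=o]}; |τ_Q| = 5.

Equivalence classes: [l], [m], [n=o].
Quotient map π: X → X/∼ sends l ↦ [l], m ↦ [m], n ↦ [n=o], o ↦ [n=o].
For each subset V ⊆ X/∼, compute π^{-1}(V) ⊆ X and check whether π^{-1}(V) ∈ τ. V is open in τ_Q iff π^{-1}(V) ∈ τ.
  V = {}: π^{-1}(V) = ∅ ∈ τ ✓.
  V = {[l]}: π^{-1}(V) = {l} ∈ τ ✓.
  V = {[m]}: π^{-1}(V) = {m} ∈ τ ✓.
  V = {[l], [m]}: π^{-1}(V) = {l, m} ∈ τ ✓.
  V = {[n=o]}: π^{-1}(V) = {n, o} ∉ τ ✗.
  V = {[l], [n=o]}: π^{-1}(V) = {l, n, o} ∉ τ ✗.
  V = {[m], [n=o]}: π^{-1}(V) = {m, n, o} ∉ τ ✗.
  V = {[l], [m], [n=o]}: π^{-1}(V) = {l, m, n, o} ∈ τ ✓.
Open sets in the quotient: τ_Q = {{}, {[l]}, {[m]}, {[l], [m]}, {[l], [m], [n=o]}} (5 elements).


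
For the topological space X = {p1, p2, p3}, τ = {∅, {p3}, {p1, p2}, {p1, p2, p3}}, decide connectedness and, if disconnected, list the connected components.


(X, τ) is disconnected; components = [{p3}, {p1, p2}].

Find clopen sets (U ∈ τ with X ∖ U ∈ τ):
  U = ∅, X ∖ U = {p1, p2, p3} — both open, so U is clopen.
  U = {p3}, X ∖ U = {p1, p2} — both open, so U is clopen.
  U = {p1, p2}, X ∖ U = {p3} — both open, so U is clopen.
  U = {p1, p2, p3}, X ∖ U = ∅ — both open, so U is clopen.
Nontrivial clopen(s) exist: e.g. {p1, p2}. So (X, τ) is disconnected.
Compute connected components by grouping points that agree on all clopens:
  component: {p3}
  component: {p1, p2}


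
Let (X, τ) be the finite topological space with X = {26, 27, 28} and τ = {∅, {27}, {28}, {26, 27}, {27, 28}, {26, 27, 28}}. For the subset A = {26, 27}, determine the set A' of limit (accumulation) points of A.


A' = {26}

For each x ∈ X, list the open sets U ∈ τ with x ∈ U, then check whether U ∩ (A ∖ {x}) ≠ ∅ for every such U.
  x = 26: opens ∋ x are {26, 27}, {26, 27, 28}; each meets A ∖ {26}, so x IS a limit point.
  x = 27: open {27} ∋ x has {27} ∩ (A ∖ {27}) = ∅, so x is NOT a limit point.
  x = 28: open {28} ∋ x has {28} ∩ (A ∖ {28}) = ∅, so x is NOT a limit point.
Collecting: A' = {26}.


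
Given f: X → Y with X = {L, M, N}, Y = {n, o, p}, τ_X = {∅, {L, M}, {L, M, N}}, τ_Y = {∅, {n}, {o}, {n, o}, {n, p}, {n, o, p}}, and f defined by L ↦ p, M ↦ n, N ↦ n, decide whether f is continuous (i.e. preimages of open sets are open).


f is NOT continuous.

Compute f^{-1}(U) for each U ∈ τ_Y:
  U = ∅: f^{-1}(U) = ∅ ∈ τ_X ✓.
  U = {n}: f^{-1}(U) = {M, N} ∉ τ_X ✗.
  U = {o}: f^{-1}(U) = ∅ ∈ τ_X ✓.
  U = {n, o}: f^{-1}(U) = {M, N} ∉ τ_X ✗.
  U = {n, p}: f^{-1}(U) = {L, M, N} ∈ τ_X ✓.
  U = {n, o, p}: f^{-1}(U) = {L, M, N} ∈ τ_X ✓.
Found U = {n} with f^{-1}(U) = {M, N} not in τ_X. Therefore f is NOT continuous.


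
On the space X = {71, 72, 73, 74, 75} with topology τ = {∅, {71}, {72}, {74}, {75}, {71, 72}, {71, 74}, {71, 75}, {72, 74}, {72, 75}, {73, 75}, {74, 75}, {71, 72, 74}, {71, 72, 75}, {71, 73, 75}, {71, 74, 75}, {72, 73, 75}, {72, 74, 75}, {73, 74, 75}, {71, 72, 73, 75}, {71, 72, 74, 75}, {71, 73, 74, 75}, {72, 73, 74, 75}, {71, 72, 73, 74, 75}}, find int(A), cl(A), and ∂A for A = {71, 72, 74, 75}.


int(A) = {71, 72, 74, 75}, cl(A) = {71, 72, 73, 74, 75}, ∂A = {73}.

Closed sets in (X, τ) are complements of opens:
  closed(X, τ) = {∅, {71}, {72}, {73}, {74}, {71, 72}, {71, 73}, {71, 74}, {72, 73}, {72, 74}, {73, 74}, {73, 75}, {71, 72, 73}, {71, 72, 74}, {71, 73, 74}, {71, 73, 75}, {72, 73, 74}, {72, 73, 75}, {73, 74, 75}, {71, 72, 73, 74}, {71, 72, 73, 75}, {71, 73, 74, 75}, {72, 73, 74, 75}, {71, 72, 73, 74, 75}}.
int(A) = ⋃ {U ∈ τ : U ⊆ A}. Opens contained in A: ∅, {71}, {72}, {74}, {75}, {71, 72}, {71, 74}, {71, 75}, {72, 74}, {72, 75}, {74, 75}, {71, 72, 74}, {71, 72, 75}, {71, 74, 75}, {72, 74, 75}, {71, 72, 74, 75}.
Taking the union of these: int(A) = {71, 72, 74, 75}.
cl(A) = ⋂ {C closed : A ⊆ C}. Closed sets containing A: {71, 72, 73, 74, 75}.
Intersecting these: cl(A) = {71, 72, 73, 74, 75}.
∂A = cl(A) ∖ int(A) = {71, 72, 73, 74, 75} ∖ {71, 72, 74, 75} = {73}.


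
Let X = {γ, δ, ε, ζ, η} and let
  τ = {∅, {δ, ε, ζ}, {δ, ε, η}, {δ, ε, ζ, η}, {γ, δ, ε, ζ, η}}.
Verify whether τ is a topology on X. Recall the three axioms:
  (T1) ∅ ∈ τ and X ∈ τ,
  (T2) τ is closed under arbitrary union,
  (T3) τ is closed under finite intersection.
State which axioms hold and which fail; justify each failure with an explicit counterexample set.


τ is NOT a topology on X.

Axiom (T1): ∅ ∈ τ? Yes; X ∈ τ? Yes.
Axiom (T2/T3): check pairwise unions and intersections of members of τ.
Counterexample for (T3): {δ, ε, ζ} ∩ {δ, ε, η} = {δ, ε} ∉ τ. Therefore τ is NOT a topology.


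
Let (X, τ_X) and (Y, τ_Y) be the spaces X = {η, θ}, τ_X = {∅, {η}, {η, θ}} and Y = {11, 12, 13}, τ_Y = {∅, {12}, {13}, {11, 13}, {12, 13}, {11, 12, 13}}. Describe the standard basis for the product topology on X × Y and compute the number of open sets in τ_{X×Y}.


Basis B = {∅ × ∅, {η} × {12}, {η} × {13}, {η} × {11, 13}, {η} × {12, 13}, {η, θ} × {12}, {η, θ} × {13}, {η} × {11, 12, 13}, {η, θ} × {11, 13}, {η, θ} × {12, 13}, {η, θ} × {11, 12, 13}}; |τ_{X×Y}| = 18.

Enumerate products U × V with U ∈ τ_X, V ∈ τ_Y (deduplicated):
  ∅ × ∅ = {} (∅)
  {η} × {12} = {(η,12)}
  {η} × {13} = {(η,13)}
  {η} × {11, 13} = {(η,11), (η,13)}
  {η} × {12, 13} = {(η,12), (η,13)}
  {η, θ} × {12} = {(η,12), (θ,12)}
  {η, θ} × {13} = {(η,13), (θ,13)}
  {η} × {11, 12, 13} = {(η,11), (η,12), (η,13)}
  {η, θ} × {11, 13} = {(η,11), (η,13), (θ,11), (θ,13)}
  {η, θ} × {12, 13} = {(η,12), (η,13), (θ,12), (θ,13)}
  {η, θ} × {11, 12, 13} = {(η,11), (η,12), (η,13), (θ,11), (θ,12), (θ,13)}
These 11 distinct sets form the basis B.
Close under arbitrary unions to get τ_{X×Y}; counting gives |τ_{X×Y}| = 18.


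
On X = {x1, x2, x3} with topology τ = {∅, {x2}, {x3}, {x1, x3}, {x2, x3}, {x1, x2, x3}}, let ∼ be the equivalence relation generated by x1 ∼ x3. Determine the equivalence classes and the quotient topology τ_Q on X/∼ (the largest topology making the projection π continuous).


X/∼ = {[x1=x3], [x2]}; |τ_Q| = 4.

Equivalence classes: [x1=x3], [x2].
Quotient map π: X → X/∼ sends x1 ↦ [x1=x3], x2 ↦ [x2], x3 ↦ [x1=x3].
For each subset V ⊆ X/∼, compute π^{-1}(V) ⊆ X and check whether π^{-1}(V) ∈ τ. V is open in τ_Q iff π^{-1}(V) ∈ τ.
  V = {}: π^{-1}(V) = ∅ ∈ τ ✓.
  V = {[x1=x3]}: π^{-1}(V) = {x1, x3} ∈ τ ✓.
  V = {[x2]}: π^{-1}(V) = {x2} ∈ τ ✓.
  V = {[x1=x3], [x2]}: π^{-1}(V) = {x1, x2, x3} ∈ τ ✓.
Open sets in the quotient: τ_Q = {{}, {[x1=x3]}, {[x2]}, {[x1=x3], [x2]}} (4 elements).


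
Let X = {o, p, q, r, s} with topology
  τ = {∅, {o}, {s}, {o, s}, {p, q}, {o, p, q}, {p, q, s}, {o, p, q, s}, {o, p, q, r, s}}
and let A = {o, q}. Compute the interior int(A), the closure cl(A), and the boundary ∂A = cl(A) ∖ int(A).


int(A) = {o}, cl(A) = {o, p, q, r}, ∂A = {p, q, r}.

Closed sets in (X, τ) are complements of opens:
  closed(X, τ) = {∅, {r}, {o, r}, {r, s}, {o, r, s}, {p, q, r}, {o, p, q, r}, {p, q, r, s}, {o, p, q, r, s}}.
int(A) = ⋃ {U ∈ τ : U ⊆ A}. Opens contained in A: ∅, {o}.
Taking the union of these: int(A) = {o}.
cl(A) = ⋂ {C closed : A ⊆ C}. Closed sets containing A: {o, p, q, r}, {o, p, q, r, s}.
Intersecting these: cl(A) = {o, p, q, r}.
∂A = cl(A) ∖ int(A) = {o, p, q, r} ∖ {o} = {p, q, r}.


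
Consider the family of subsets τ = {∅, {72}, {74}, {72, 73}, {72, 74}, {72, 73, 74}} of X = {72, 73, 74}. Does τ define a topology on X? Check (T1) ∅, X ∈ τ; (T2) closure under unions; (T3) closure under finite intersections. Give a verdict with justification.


τ IS a topology on X.

Axiom (T1): ∅ ∈ τ? Yes; X ∈ τ? Yes.
Axiom (T2/T3): check pairwise unions and intersections of members of τ.
All pairwise intersections and unions checked — each lies in τ. Therefore τ satisfies (T1), (T2), (T3): it IS a topology on X.


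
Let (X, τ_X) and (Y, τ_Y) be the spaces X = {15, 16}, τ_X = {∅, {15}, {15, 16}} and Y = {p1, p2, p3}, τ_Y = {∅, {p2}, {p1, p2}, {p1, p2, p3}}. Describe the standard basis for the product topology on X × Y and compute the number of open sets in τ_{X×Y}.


Basis B = {∅ × ∅, {15} × {p2}, {15} × {p1, p2}, {15, 16} × {p2}, {15} × {p1, p2, p3}, {15, 16} × {p1, p2}, {15, 16} × {p1, p2, p3}}; |τ_{X×Y}| = 10.

Enumerate products U × V with U ∈ τ_X, V ∈ τ_Y (deduplicated):
  ∅ × ∅ = {} (∅)
  {15} × {p2} = {(15,p2)}
  {15} × {p1, p2} = {(15,p1), (15,p2)}
  {15, 16} × {p2} = {(15,p2), (16,p2)}
  {15} × {p1, p2, p3} = {(15,p1), (15,p2), (15,p3)}
  {15, 16} × {p1, p2} = {(15,p1), (15,p2), (16,p1), (16,p2)}
  {15, 16} × {p1, p2, p3} = {(15,p1), (15,p2), (15,p3), (16,p1), (16,p2), (16,p3)}
These 7 distinct sets form the basis B.
Close under arbitrary unions to get τ_{X×Y}; counting gives |τ_{X×Y}| = 10.


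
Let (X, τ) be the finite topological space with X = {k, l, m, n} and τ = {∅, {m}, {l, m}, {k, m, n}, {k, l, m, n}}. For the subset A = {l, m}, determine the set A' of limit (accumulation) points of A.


A' = {k, l, n}

For each x ∈ X, list the open sets U ∈ τ with x ∈ U, then check whether U ∩ (A ∖ {x}) ≠ ∅ for every such U.
  x = k: opens ∋ x are {k, m, n}, {k, l, m, n}; each meets A ∖ {k}, so x IS a limit point.
  x = l: opens ∋ x are {l, m}, {k, l, m, n}; each meets A ∖ {l}, so x IS a limit point.
  x = m: open {m} ∋ x has {m} ∩ (A ∖ {m}) = ∅, so x is NOT a limit point.
  x = n: opens ∋ x are {k, m, n}, {k, l, m, n}; each meets A ∖ {n}, so x IS a limit point.
Collecting: A' = {k, l, n}.


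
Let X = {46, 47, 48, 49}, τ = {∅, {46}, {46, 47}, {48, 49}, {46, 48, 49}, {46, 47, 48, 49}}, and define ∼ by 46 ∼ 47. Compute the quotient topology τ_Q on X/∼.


X/∼ = {[46=47], [48], [49]}; |τ_Q| = 4.

Equivalence classes: [46=47], [48], [49].
Quotient map π: X → X/∼ sends 46 ↦ [46=47], 47 ↦ [46=47], 48 ↦ [48], 49 ↦ [49].
For each subset V ⊆ X/∼, compute π^{-1}(V) ⊆ X and check whether π^{-1}(V) ∈ τ. V is open in τ_Q iff π^{-1}(V) ∈ τ.
  V = {}: π^{-1}(V) = ∅ ∈ τ ✓.
  V = {[46=47]}: π^{-1}(V) = {46, 47} ∈ τ ✓.
  V = {[48]}: π^{-1}(V) = {48} ∉ τ ✗.
  V = {[46=47], [48]}: π^{-1}(V) = {46, 47, 48} ∉ τ ✗.
  V = {[49]}: π^{-1}(V) = {49} ∉ τ ✗.
  V = {[46=47], [49]}: π^{-1}(V) = {46, 47, 49} ∉ τ ✗.
  V = {[48], [49]}: π^{-1}(V) = {48, 49} ∈ τ ✓.
  V = {[46=47], [48], [49]}: π^{-1}(V) = {46, 47, 48, 49} ∈ τ ✓.
Open sets in the quotient: τ_Q = {{}, {[46=47]}, {[48], [49]}, {[46=47], [48], [49]}} (4 elements).


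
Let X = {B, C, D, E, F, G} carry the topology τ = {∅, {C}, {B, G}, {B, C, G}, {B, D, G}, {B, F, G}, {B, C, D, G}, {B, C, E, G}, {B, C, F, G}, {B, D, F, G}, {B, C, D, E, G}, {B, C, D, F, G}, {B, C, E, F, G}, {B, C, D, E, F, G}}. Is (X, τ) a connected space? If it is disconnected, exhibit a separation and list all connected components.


(X, τ) is connected.

Find clopen sets (U ∈ τ with X ∖ U ∈ τ):
  U = ∅, X ∖ U = {B, C, D, E, F, G} — both open, so U is clopen.
  U = {B, C, D, E, F, G}, X ∖ U = ∅ — both open, so U is clopen.
Only trivial clopens (∅ and X) exist, so (X, τ) is connected.
Compute connected components by grouping points that agree on all clopens:
  component: {B, C, D, E, F, G}


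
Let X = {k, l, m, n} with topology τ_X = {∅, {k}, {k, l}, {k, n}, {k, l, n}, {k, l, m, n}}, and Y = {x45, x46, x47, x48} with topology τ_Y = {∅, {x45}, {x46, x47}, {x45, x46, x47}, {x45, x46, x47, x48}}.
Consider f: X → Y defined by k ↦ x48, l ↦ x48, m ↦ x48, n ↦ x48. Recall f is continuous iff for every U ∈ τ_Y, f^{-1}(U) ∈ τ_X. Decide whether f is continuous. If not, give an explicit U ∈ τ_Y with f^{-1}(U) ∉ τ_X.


f IS continuous.

Compute f^{-1}(U) for each U ∈ τ_Y:
  U = ∅: f^{-1}(U) = ∅ ∈ τ_X ✓.
  U = {x45}: f^{-1}(U) = ∅ ∈ τ_X ✓.
  U = {x46, x47}: f^{-1}(U) = ∅ ∈ τ_X ✓.
  U = {x45, x46, x47}: f^{-1}(U) = ∅ ∈ τ_X ✓.
  U = {x45, x46, x47, x48}: f^{-1}(U) = {k, l, m, n} ∈ τ_X ✓.
Every preimage lies in τ_X, so f IS continuous.


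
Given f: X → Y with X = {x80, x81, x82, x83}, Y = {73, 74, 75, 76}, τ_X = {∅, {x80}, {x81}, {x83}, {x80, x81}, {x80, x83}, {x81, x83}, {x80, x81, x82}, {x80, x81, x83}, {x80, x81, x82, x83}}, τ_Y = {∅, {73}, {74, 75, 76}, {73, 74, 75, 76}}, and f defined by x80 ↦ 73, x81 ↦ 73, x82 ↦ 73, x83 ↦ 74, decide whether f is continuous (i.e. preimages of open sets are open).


f IS continuous.

Compute f^{-1}(U) for each U ∈ τ_Y:
  U = ∅: f^{-1}(U) = ∅ ∈ τ_X ✓.
  U = {73}: f^{-1}(U) = {x80, x81, x82} ∈ τ_X ✓.
  U = {74, 75, 76}: f^{-1}(U) = {x83} ∈ τ_X ✓.
  U = {73, 74, 75, 76}: f^{-1}(U) = {x80, x81, x82, x83} ∈ τ_X ✓.
Every preimage lies in τ_X, so f IS continuous.


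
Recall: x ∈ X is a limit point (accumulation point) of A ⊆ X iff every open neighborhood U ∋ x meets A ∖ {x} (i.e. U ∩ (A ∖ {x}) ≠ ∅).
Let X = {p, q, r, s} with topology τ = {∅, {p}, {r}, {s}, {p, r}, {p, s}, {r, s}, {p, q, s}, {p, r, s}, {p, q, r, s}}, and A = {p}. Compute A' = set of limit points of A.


A' = {q}

For each x ∈ X, list the open sets U ∈ τ with x ∈ U, then check whether U ∩ (A ∖ {x}) ≠ ∅ for every such U.
  x = p: open {p} ∋ x has {p} ∩ (A ∖ {p}) = ∅, so x is NOT a limit point.
  x = q: opens ∋ x are {p, q, s}, {p, q, r, s}; each meets A ∖ {q}, so x IS a limit point.
  x = r: open {r} ∋ x has {r} ∩ (A ∖ {r}) = ∅, so x is NOT a limit point.
  x = s: open {s} ∋ x has {s} ∩ (A ∖ {s}) = ∅, so x is NOT a limit point.
Collecting: A' = {q}.


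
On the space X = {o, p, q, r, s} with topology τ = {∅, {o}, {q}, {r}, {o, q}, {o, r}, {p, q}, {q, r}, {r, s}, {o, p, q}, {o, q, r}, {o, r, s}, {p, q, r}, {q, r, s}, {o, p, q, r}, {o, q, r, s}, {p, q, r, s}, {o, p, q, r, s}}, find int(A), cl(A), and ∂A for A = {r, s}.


int(A) = {r, s}, cl(A) = {r, s}, ∂A = ∅.

Closed sets in (X, τ) are complements of opens:
  closed(X, τ) = {∅, {o}, {p}, {s}, {o, p}, {o, s}, {p, q}, {p, s}, {r, s}, {o, p, q}, {o, p, s}, {o, r, s}, {p, q, s}, {p, r, s}, {o, p, q, s}, {o, p, r, s}, {p, q, r, s}, {o, p, q, r, s}}.
int(A) = ⋃ {U ∈ τ : U ⊆ A}. Opens contained in A: ∅, {r}, {r, s}.
Taking the union of these: int(A) = {r, s}.
cl(A) = ⋂ {C closed : A ⊆ C}. Closed sets containing A: {r, s}, {o, r, s}, {p, r, s}, {o, p, r, s}, {p, q, r, s}, {o, p, q, r, s}.
Intersecting these: cl(A) = {r, s}.
∂A = cl(A) ∖ int(A) = {r, s} ∖ {r, s} = ∅.


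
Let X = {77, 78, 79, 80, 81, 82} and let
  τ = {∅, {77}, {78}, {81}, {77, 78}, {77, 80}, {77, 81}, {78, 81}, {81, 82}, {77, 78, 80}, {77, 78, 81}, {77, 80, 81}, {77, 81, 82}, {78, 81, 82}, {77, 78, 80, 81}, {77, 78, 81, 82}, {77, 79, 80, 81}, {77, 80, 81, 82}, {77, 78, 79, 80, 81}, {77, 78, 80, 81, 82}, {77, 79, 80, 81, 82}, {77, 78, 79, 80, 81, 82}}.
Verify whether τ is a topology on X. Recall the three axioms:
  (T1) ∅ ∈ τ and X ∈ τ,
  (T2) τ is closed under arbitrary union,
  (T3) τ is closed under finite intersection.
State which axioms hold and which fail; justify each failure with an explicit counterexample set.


τ IS a topology on X.

Axiom (T1): ∅ ∈ τ? Yes; X ∈ τ? Yes.
Axiom (T2/T3): check pairwise unions and intersections of members of τ.
All pairwise intersections and unions checked — each lies in τ. Therefore τ satisfies (T1), (T2), (T3): it IS a topology on X.


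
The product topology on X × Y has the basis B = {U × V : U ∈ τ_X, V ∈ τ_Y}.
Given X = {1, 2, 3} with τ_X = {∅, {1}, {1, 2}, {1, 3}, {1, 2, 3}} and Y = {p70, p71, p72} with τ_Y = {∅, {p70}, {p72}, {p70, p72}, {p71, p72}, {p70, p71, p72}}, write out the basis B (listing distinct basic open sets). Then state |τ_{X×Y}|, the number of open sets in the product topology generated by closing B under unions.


Basis B = {∅ × ∅, {1} × {p70}, {1} × {p72}, {1} × {p70, p72}, {1, 2} × {p70}, {1, 3} × {p70}, {1} × {p71, p72}, {1, 2} × {p72}, {1, 3} × {p72}, {1} × {p70, p71, p72}, {1, 2, 3} × {p70}, {1, 2, 3} × {p72}, {1, 2} × {p70, p72}, {1, 3} × {p70, p72}, {1, 2} × {p71, p72}, {1, 3} × {p71, p72}, {1, 2} × {p70, p71, p72}, {1, 3} × {p70, p71, p72}, {1, 2, 3} × {p70, p72}, {1, 2, 3} × {p71, p72}, {1, 2, 3} × {p70, p71, p72}}; |τ_{X×Y}| = 70.

Enumerate products U × V with U ∈ τ_X, V ∈ τ_Y (deduplicated):
  ∅ × ∅ = {} (∅)
  {1} × {p70} = {(1,p70)}
  {1} × {p72} = {(1,p72)}
  {1} × {p70, p72} = {(1,p70), (1,p72)}
  {1, 2} × {p70} = {(1,p70), (2,p70)}
  {1, 3} × {p70} = {(1,p70), (3,p70)}
  {1} × {p71, p72} = {(1,p71), (1,p72)}
  {1, 2} × {p72} = {(1,p72), (2,p72)}
  {1, 3} × {p72} = {(1,p72), (3,p72)}
  {1} × {p70, p71, p72} = {(1,p70), (1,p71), (1,p72)}
  {1, 2, 3} × {p70} = {(1,p70), (2,p70), (3,p70)}
  {1, 2, 3} × {p72} = {(1,p72), (2,p72), (3,p72)}
  {1, 2} × {p70, p72} = {(1,p70), (1,p72), (2,p70), (2,p72)}
  {1, 3} × {p70, p72} = {(1,p70), (1,p72), (3,p70), (3,p72)}
  {1, 2} × {p71, p72} = {(1,p71), (1,p72), (2,p71), (2,p72)}
  {1, 3} × {p71, p72} = {(1,p71), (1,p72), (3,p71), (3,p72)}
  {1, 2} × {p70, p71, p72} = {(1,p70), (1,p71), (1,p72), (2,p70), (2,p71), (2,p72)}
  {1, 3} × {p70, p71, p72} = {(1,p70), (1,p71), (1,p72), (3,p70), (3,p71), (3,p72)}
  {1, 2, 3} × {p70, p72} = {(1,p70), (1,p72), (2,p70), (2,p72), (3,p70), (3,p72)}
  {1, 2, 3} × {p71, p72} = {(1,p71), (1,p72), (2,p71), (2,p72), (3,p71), (3,p72)}
  {1, 2, 3} × {p70, p71, p72} = {(1,p70), (1,p71), (1,p72), (2,p70), (2,p71), (2,p72), (3,p70), (3,p71), (3,p72)}
These 21 distinct sets form the basis B.
Close under arbitrary unions to get τ_{X×Y}; counting gives |τ_{X×Y}| = 70.


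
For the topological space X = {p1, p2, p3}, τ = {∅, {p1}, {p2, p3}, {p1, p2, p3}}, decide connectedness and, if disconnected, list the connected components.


(X, τ) is disconnected; components = [{p1}, {p2, p3}].

Find clopen sets (U ∈ τ with X ∖ U ∈ τ):
  U = ∅, X ∖ U = {p1, p2, p3} — both open, so U is clopen.
  U = {p1}, X ∖ U = {p2, p3} — both open, so U is clopen.
  U = {p2, p3}, X ∖ U = {p1} — both open, so U is clopen.
  U = {p1, p2, p3}, X ∖ U = ∅ — both open, so U is clopen.
Nontrivial clopen(s) exist: e.g. {p2, p3}. So (X, τ) is disconnected.
Compute connected components by grouping points that agree on all clopens:
  component: {p1}
  component: {p2, p3}


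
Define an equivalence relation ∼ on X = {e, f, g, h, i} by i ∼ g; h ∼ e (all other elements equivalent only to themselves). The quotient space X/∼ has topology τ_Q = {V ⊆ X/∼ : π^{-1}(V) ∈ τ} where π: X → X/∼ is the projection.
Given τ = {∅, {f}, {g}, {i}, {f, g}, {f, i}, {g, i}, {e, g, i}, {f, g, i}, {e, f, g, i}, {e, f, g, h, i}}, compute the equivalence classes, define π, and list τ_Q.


X/∼ = {[e=h], [f], [g=i]}; |τ_Q| = 5.

Equivalence classes: [e=h], [f], [g=i].
Quotient map π: X → X/∼ sends e ↦ [e=h], f ↦ [f], g ↦ [g=i], h ↦ [e=h], i ↦ [g=i].
For each subset V ⊆ X/∼, compute π^{-1}(V) ⊆ X and check whether π^{-1}(V) ∈ τ. V is open in τ_Q iff π^{-1}(V) ∈ τ.
  V = {}: π^{-1}(V) = ∅ ∈ τ ✓.
  V = {[e=h]}: π^{-1}(V) = {e, h} ∉ τ ✗.
  V = {[f]}: π^{-1}(V) = {f} ∈ τ ✓.
  V = {[e=h], [f]}: π^{-1}(V) = {e, f, h} ∉ τ ✗.
  V = {[g=i]}: π^{-1}(V) = {g, i} ∈ τ ✓.
  V = {[e=h], [g=i]}: π^{-1}(V) = {e, g, h, i} ∉ τ ✗.
  V = {[f], [g=i]}: π^{-1}(V) = {f, g, i} ∈ τ ✓.
  V = {[e=h], [f], [g=i]}: π^{-1}(V) = {e, f, g, h, i} ∈ τ ✓.
Open sets in the quotient: τ_Q = {{}, {[f]}, {[g=i]}, {[f], [g=i]}, {[e=h], [f], [g=i]}} (5 elements).


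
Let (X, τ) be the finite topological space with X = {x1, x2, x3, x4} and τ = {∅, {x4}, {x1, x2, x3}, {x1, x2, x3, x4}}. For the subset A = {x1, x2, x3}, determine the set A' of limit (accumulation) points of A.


A' = {x1, x2, x3}

For each x ∈ X, list the open sets U ∈ τ with x ∈ U, then check whether U ∩ (A ∖ {x}) ≠ ∅ for every such U.
  x = x1: opens ∋ x are {x1, x2, x3}, {x1, x2, x3, x4}; each meets A ∖ {x1}, so x IS a limit point.
  x = x2: opens ∋ x are {x1, x2, x3}, {x1, x2, x3, x4}; each meets A ∖ {x2}, so x IS a limit point.
  x = x3: opens ∋ x are {x1, x2, x3}, {x1, x2, x3, x4}; each meets A ∖ {x3}, so x IS a limit point.
  x = x4: open {x4} ∋ x has {x4} ∩ (A ∖ {x4}) = ∅, so x is NOT a limit point.
Collecting: A' = {x1, x2, x3}.
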